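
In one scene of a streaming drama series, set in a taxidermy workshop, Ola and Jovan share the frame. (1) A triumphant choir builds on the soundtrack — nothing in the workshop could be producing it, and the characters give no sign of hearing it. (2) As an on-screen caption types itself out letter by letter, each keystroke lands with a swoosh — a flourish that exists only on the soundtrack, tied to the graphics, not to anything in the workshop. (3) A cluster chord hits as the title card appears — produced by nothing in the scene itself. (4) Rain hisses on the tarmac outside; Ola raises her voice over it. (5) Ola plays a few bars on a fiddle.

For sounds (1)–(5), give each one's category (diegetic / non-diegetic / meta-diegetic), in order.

(1) is non-diegetic: nothing in the workshop produces it and the characters don't hear it — pure soundtrack.
(2) is non-diegetic: the caption isn't part of the story world, so neither is the sound tied to it.
(3) nothing in the scene produces it; it's an accent added for the audience → non-diegetic.
(4) rain is part of the location's real environment → diegetic.
(5) Ola is producing the music live, in the story world → diegetic.

non-diegetic, non-diegetic, non-diegetic, diegetic, diegetic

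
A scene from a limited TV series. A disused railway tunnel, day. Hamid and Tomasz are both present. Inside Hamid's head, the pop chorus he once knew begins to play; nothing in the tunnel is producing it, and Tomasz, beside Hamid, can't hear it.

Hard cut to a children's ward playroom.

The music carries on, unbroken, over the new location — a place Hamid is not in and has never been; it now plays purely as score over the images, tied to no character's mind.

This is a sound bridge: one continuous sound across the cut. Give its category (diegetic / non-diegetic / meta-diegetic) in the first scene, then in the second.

meta-diegetic, non-diegetic

Scene one: the music exists only inside Hamid's mind; Tomasz can't hear it → meta-diegetic.
Scene two: it's detached from Hamid entirely and plays over unrelated images with no in-world source — conventional underscore → non-diegetic.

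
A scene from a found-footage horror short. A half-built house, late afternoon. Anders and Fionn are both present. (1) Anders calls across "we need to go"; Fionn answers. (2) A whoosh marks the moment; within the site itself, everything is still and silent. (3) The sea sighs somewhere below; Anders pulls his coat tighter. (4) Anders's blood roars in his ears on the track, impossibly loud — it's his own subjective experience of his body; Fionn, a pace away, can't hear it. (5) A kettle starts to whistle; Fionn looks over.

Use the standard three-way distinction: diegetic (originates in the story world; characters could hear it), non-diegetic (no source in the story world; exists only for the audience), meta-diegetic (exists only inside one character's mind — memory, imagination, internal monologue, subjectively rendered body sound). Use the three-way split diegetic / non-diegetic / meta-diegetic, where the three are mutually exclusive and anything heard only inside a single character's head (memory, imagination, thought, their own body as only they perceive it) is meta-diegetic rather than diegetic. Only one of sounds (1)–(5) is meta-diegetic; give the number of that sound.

4

Sound (1): on-screen dialogue — Anders speaks and Fionn is there to hear, so diegetic.
(2) is non-diegetic: nothing in the scene produces it; it's an accent added for the audience.
(3) is diegetic: the sea is part of the location's real environment.
Sound (4): point-of-audition from inside Anders's body; not a sound in the room, so meta-diegetic.
Sound (5): the sound comes from a kettle physically present in the location, so diegetic.
Only (4) is meta-diegetic.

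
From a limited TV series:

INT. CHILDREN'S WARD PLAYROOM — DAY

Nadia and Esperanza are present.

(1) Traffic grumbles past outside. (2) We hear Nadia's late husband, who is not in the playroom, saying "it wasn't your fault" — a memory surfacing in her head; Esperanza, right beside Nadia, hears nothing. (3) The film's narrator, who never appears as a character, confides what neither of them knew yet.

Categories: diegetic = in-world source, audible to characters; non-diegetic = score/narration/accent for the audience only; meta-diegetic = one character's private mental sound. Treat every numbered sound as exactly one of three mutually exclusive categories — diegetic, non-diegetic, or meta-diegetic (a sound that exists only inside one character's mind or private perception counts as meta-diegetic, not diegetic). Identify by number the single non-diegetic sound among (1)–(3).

3

(1) it's the actual ambient sound of the location → diegetic.
(2) a remembered line, private to Nadia — not present in the room, not audible to Esperanza → meta-diegetic.
(3) the narrator exists outside the story world, addressing only the audience → non-diegetic.
Only (3) is non-diegetic.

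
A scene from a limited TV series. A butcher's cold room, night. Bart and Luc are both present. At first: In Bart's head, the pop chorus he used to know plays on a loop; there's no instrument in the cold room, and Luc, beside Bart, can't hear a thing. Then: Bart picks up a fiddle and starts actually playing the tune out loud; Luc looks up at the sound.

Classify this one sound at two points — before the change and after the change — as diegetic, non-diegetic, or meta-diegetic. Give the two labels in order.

Before the change: the tune exists only as Bart's private memory; Luc can't hear it → meta-diegetic.
After the change: Bart is now producing it live on a fiddle, in the room, and Luc hears it → diegetic.

meta-diegetic, diegetic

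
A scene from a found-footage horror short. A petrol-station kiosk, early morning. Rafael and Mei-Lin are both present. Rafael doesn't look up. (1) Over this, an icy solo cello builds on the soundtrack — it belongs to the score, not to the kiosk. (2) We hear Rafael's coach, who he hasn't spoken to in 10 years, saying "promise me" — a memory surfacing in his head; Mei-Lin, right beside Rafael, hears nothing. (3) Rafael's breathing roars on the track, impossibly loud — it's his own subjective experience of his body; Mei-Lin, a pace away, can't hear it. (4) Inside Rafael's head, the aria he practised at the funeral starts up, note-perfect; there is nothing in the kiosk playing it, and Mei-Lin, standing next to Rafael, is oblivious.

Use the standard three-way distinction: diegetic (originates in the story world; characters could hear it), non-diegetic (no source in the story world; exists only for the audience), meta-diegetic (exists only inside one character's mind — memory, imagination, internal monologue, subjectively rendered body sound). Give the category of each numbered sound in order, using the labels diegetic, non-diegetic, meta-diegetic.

non-diegetic, meta-diegetic, meta-diegetic, meta-diegetic

Sound (1): score with no on-screen or off-screen source; it exists for the audience alone, so non-diegetic.
(2) it's Rafael's recollection rendered as sound; the other character can't hear it → meta-diegetic.
Sound (3): it's Rafael's internal bodily sensation rendered as sound; only Rafael 'hears' it, so meta-diegetic.
(4) the music is a memory playing inside Rafael's mind alone; no real-world source, Mei-Lin can't hear it → meta-diegetic.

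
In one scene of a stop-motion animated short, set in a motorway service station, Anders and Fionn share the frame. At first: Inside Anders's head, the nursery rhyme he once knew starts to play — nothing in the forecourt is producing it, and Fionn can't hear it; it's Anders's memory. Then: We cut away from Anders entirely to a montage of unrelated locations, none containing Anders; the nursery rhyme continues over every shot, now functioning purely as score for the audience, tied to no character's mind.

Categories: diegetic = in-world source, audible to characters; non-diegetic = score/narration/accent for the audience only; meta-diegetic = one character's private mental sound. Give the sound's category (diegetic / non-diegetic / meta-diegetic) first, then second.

First: the music lives inside Anders's mind alone; Fionn can't hear it → meta-diegetic.
Second: once it plays over shots Anders isn't in, detached from any character's subjectivity, it's conventional underscore → non-diegetic.

meta-diegetic, non-diegetic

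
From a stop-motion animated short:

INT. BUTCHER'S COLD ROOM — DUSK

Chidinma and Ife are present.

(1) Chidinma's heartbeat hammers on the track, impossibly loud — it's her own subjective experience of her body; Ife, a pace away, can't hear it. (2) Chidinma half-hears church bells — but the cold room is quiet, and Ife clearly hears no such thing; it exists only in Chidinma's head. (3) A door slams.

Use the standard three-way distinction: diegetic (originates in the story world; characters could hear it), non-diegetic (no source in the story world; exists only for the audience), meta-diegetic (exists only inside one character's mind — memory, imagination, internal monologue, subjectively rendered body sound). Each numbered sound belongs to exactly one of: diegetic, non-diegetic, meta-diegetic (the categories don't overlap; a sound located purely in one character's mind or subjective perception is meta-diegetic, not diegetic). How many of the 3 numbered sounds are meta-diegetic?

(1) is meta-diegetic: a subjective body sound — Chidinma's private perception, inaudible to Ife.
Sound (2): Chidinma alone 'hears' it — an imagined sound, not present in the space, so meta-diegetic.
Sound (3): a door is a real object/event in the scene's world, so diegetic.
So 2 of the 3 are meta-diegetic: (1), (2).

2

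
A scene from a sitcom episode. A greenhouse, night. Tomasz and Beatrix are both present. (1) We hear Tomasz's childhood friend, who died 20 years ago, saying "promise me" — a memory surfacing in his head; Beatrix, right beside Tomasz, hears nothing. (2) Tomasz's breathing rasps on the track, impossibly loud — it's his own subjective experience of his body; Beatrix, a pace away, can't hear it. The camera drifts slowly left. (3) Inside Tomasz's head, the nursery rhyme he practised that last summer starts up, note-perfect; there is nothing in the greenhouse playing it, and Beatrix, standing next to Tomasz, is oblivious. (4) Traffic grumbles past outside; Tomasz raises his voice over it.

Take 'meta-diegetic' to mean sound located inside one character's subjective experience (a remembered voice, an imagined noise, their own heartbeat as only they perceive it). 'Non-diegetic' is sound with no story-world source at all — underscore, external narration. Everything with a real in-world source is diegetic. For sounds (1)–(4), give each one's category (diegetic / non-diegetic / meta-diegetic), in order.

(1) is meta-diegetic: it's Tomasz's recollection rendered as sound; the other character can't hear it.
(2) is meta-diegetic: point-of-audition from inside Tomasz's body; not a sound in the room.
Sound (3): the music is a memory playing inside Tomasz's mind alone; no real-world source, Beatrix can't hear it, so meta-diegetic.
Sound (4): ambient/room sound belonging to the story's physical space, so diegetic.

meta-diegetic, meta-diegetic, meta-diegetic, diegetic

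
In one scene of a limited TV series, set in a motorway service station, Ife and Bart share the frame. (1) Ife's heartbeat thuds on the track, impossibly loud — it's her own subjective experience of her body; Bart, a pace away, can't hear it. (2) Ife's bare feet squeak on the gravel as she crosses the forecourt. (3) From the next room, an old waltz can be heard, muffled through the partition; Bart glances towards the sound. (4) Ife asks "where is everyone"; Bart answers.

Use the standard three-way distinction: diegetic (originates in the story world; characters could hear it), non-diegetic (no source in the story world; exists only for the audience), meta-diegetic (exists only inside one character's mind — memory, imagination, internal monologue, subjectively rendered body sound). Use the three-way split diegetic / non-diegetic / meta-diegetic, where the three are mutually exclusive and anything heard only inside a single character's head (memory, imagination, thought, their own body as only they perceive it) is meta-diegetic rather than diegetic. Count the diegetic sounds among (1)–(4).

3

(1) is meta-diegetic: a subjective body sound — Ife's private perception, inaudible to Bart.
(2) is diegetic: it's the physical sound of Ife moving in the space.
(3) off-screen diegetic: the source is out of frame but still in the story's space → diegetic.
Sound (4): spoken by a character present in the story world, so diegetic.
So 3 of the 4 are diegetic: (2), (3), (4).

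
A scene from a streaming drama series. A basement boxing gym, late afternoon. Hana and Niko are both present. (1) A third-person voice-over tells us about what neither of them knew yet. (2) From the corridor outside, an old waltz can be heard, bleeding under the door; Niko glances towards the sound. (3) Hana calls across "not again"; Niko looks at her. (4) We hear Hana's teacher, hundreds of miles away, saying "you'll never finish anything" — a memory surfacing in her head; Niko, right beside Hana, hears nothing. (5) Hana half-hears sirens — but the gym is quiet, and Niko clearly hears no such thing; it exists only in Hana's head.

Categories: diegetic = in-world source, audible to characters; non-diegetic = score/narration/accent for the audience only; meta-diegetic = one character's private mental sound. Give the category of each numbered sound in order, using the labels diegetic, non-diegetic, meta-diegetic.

(1) is non-diegetic: commentary laid over the scene from outside the fiction.
(2) the music has an off-screen but real-world source and a character hears it → diegetic.
Sound (3): on-screen dialogue — Hana speaks and Niko is there to hear, so diegetic.
Sound (4): the voice is a memory playing only inside Hana's mind; Niko can't hear it, so meta-diegetic.
(5) is meta-diegetic: subjective to Hana: the gym is silent and Niko hears nothing.

non-diegetic, diegetic, diegetic, meta-diegetic, meta-diegetic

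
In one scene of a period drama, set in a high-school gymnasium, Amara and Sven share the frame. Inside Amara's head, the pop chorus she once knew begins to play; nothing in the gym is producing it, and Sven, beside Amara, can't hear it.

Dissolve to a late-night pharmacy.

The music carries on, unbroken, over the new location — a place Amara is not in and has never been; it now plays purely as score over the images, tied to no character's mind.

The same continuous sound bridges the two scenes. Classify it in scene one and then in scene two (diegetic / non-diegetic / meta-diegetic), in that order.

meta-diegetic, non-diegetic

Scene one: the music exists only inside Amara's mind; Sven can't hear it → meta-diegetic.
Scene two: it's detached from Amara entirely and plays over unrelated images with no in-world source — conventional underscore → non-diegetic.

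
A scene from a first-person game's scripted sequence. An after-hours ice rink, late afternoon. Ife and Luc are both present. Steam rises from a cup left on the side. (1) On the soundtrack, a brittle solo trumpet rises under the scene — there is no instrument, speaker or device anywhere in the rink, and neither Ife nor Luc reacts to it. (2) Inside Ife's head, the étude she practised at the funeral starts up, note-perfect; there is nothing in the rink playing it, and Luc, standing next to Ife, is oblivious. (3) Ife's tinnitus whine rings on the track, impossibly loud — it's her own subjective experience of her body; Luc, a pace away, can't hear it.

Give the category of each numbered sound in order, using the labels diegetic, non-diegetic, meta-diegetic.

Sound (1): it has no source in the story world and no character can hear it — it's underscore, so non-diegetic.
(2) remembered music, private to Ife — Luc is oblivious because it isn't in the room → meta-diegetic.
(3) is meta-diegetic: a subjective body sound — Ife's private perception, inaudible to Luc.

non-diegetic, meta-diegetic, meta-diegetic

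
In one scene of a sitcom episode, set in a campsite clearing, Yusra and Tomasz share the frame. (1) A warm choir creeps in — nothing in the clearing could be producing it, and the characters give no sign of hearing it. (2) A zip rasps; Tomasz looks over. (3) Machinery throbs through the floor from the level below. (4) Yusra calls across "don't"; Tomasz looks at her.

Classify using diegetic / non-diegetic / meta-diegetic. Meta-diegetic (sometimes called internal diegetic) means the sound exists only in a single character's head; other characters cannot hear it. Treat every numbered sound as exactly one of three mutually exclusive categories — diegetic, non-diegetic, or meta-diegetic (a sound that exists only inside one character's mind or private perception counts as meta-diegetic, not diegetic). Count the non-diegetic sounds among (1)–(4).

1

(1) is non-diegetic: nothing in the clearing produces it and the characters don't hear it — pure soundtrack.
Sound (2): an in-world source (a zip); characters could hear it, so diegetic.
(3) machinery is part of the location's real environment → diegetic.
(4) is diegetic: spoken by a character present in the story world.
So 1 of the 4 is non-diegetic: (1).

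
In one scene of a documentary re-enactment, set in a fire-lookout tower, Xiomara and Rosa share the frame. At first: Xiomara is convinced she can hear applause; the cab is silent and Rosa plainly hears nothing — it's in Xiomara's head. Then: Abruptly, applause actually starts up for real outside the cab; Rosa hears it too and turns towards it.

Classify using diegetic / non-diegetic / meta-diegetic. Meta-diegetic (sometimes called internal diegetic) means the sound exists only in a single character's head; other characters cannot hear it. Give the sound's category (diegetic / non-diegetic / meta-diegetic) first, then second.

First: only Xiomara 'hears' it — imagined, in her mind → meta-diegetic.
Second: now there's a real external source and Rosa hears it too — in the story world → diegetic.

meta-diegetic, diegetic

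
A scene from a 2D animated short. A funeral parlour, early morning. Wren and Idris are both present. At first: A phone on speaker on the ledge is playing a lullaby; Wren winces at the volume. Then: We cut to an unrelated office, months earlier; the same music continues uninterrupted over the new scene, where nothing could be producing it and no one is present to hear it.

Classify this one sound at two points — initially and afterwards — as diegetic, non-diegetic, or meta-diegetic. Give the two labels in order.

Initially: a phone on speaker is a real in-scene source and Wren reacts to it → diegetic.
Afterwards: there is no longer any in-world source and no one can hear it — it has become underscore → non-diegetic.

diegetic, non-diegetic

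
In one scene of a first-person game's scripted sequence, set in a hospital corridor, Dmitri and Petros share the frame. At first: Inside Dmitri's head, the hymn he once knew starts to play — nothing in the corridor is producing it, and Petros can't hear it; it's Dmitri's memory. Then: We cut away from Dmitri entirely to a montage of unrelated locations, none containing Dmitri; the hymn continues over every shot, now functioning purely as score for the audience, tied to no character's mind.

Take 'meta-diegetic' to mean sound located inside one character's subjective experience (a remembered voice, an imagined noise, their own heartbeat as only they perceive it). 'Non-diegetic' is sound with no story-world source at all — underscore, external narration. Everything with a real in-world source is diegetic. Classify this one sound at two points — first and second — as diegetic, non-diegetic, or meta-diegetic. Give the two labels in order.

meta-diegetic, non-diegetic

First: the music lives inside Dmitri's mind alone; Petros can't hear it → meta-diegetic.
Second: once it plays over shots Dmitri isn't in, detached from any character's subjectivity, it's conventional underscore → non-diegetic.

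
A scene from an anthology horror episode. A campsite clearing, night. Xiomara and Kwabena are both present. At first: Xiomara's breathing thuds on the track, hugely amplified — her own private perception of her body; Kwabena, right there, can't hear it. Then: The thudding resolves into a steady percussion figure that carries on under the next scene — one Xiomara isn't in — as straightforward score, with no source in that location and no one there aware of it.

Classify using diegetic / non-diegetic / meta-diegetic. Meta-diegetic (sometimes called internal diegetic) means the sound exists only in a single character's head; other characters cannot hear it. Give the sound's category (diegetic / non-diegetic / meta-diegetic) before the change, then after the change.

meta-diegetic, non-diegetic

Before the change: it's Xiomara's subjective body sound, inaudible to Kwabena → meta-diegetic.
After the change: detached from Xiomara and playing as sourceless score over a scene she isn't in — for the audience only → non-diegetic.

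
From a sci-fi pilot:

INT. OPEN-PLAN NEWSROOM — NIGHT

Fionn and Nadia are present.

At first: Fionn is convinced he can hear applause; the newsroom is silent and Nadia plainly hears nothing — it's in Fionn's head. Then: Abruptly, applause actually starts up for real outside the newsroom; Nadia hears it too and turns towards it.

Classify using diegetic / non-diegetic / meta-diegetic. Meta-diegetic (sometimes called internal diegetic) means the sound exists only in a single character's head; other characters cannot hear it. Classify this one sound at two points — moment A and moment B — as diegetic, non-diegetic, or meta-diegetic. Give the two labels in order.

Moment A: only Fionn 'hears' it — imagined, in his mind → meta-diegetic.
Moment B: now there's a real external source and Nadia hears it too — in the story world → diegetic.

meta-diegetic, diegetic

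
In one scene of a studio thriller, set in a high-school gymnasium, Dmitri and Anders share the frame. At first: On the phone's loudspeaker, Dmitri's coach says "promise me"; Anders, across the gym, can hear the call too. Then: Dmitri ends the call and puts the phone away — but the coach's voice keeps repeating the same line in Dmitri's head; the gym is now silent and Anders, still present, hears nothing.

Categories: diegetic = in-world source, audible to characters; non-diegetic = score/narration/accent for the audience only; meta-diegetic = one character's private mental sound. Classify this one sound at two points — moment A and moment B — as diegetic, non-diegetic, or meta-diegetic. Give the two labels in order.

Moment A: the loudspeaker is an in-world source; both Dmitri and Anders hear the call → diegetic.
Moment B: with the phone off, the voice continues only as Dmitri's private mental replay — Anders can't hear it → meta-diegetic.

diegetic, meta-diegetic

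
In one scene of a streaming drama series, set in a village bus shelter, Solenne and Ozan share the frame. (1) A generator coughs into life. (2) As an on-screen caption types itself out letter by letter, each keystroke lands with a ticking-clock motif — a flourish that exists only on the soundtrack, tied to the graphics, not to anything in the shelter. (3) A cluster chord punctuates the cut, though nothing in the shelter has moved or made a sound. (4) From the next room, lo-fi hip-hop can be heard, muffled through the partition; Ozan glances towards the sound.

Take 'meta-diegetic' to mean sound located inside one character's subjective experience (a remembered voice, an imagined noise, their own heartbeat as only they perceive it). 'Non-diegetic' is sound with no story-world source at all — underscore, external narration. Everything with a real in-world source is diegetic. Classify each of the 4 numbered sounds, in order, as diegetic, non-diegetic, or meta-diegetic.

Sound (1): the sound comes from a generator physically present in the location, so diegetic.
Sound (2): the caption isn't part of the story world, so neither is the sound tied to it, so non-diegetic.
Sound (3): it's a sound-design accent with no in-world source; no one in the scene can hear it, so non-diegetic.
(4) it's coming from the next room — a location within the story world — and Ozan reacts → diegetic.

diegetic, non-diegetic, non-diegetic, diegetic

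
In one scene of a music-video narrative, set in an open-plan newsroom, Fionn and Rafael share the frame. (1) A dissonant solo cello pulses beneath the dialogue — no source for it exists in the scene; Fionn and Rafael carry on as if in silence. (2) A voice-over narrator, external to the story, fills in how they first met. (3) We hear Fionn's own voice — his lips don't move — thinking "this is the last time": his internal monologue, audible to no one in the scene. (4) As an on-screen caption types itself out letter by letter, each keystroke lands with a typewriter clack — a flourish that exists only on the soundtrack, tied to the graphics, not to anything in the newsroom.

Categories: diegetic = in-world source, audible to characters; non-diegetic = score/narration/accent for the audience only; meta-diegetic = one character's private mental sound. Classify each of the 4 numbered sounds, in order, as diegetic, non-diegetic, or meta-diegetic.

non-diegetic, non-diegetic, meta-diegetic, non-diegetic

Sound (1): nothing in the newsroom produces it and the characters don't hear it — pure soundtrack, so non-diegetic.
(2) is non-diegetic: the narrator exists outside the story world, addressing only the audience.
(3) is meta-diegetic: internal monologue — inside Fionn's mind, not spoken into the scene.
(4) the caption isn't part of the story world, so neither is the sound tied to it → non-diegetic.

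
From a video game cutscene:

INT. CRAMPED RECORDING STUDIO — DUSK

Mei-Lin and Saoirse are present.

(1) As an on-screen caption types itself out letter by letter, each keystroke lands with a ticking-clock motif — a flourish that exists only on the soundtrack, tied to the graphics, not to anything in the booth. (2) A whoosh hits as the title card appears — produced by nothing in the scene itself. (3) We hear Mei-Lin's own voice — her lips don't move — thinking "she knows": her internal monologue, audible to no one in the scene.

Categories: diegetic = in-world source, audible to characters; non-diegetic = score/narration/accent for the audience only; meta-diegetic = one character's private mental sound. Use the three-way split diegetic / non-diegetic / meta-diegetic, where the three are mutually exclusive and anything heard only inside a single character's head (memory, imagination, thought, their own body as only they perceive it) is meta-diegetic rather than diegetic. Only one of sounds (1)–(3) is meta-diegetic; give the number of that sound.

3

(1) it accompanies on-screen graphics, not anything inside the story world → non-diegetic.
(2) it's a sound-design accent with no in-world source; no one in the scene can hear it → non-diegetic.
(3) is meta-diegetic: internal monologue — inside Mei-Lin's mind, not spoken into the scene.
Only (3) is meta-diegetic.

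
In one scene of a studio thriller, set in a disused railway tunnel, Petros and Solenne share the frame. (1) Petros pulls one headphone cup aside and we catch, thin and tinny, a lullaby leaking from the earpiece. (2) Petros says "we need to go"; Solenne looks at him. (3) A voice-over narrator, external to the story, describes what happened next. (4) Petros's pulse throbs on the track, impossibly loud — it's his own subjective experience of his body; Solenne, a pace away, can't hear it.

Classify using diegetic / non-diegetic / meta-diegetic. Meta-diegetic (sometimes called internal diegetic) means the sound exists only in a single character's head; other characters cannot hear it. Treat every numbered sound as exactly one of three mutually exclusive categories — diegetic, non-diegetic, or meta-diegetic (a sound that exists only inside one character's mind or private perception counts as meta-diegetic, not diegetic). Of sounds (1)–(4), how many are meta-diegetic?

1

Sound (1): the earpiece is a real device on Petros's head — source music, so diegetic.
Sound (2): Petros is a character speaking aloud in the scene, so diegetic.
Sound (3): external voice-over — not a character, not heard by anyone in the scene, so non-diegetic.
(4) is meta-diegetic: a subjective body sound — Petros's private perception, inaudible to Solenne.
So 1 of the 4 is meta-diegetic: (4).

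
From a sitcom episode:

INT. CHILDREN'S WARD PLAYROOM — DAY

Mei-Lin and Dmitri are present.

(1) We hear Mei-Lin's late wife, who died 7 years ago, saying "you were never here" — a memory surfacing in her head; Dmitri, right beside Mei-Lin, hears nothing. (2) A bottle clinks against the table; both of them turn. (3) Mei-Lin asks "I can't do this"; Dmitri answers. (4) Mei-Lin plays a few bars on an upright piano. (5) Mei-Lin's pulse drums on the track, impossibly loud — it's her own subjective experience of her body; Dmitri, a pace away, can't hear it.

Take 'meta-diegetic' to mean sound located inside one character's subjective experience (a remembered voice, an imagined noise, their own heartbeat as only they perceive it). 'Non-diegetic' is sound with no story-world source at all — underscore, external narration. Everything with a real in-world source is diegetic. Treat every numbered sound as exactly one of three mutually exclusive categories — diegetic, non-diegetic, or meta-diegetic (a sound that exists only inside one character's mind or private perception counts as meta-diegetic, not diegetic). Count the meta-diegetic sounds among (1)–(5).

2

(1) is meta-diegetic: it's Mei-Lin's recollection rendered as sound; the other character can't hear it.
(2) an in-world source (a bottle); characters could hear it → diegetic.
(3) Mei-Lin is a character speaking aloud in the scene → diegetic.
(4) Mei-Lin is producing the music live, in the story world → diegetic.
(5) point-of-audition from inside Mei-Lin's body; not a sound in the room → meta-diegetic.
Meta-diegetic: (1), (5) — that's 2.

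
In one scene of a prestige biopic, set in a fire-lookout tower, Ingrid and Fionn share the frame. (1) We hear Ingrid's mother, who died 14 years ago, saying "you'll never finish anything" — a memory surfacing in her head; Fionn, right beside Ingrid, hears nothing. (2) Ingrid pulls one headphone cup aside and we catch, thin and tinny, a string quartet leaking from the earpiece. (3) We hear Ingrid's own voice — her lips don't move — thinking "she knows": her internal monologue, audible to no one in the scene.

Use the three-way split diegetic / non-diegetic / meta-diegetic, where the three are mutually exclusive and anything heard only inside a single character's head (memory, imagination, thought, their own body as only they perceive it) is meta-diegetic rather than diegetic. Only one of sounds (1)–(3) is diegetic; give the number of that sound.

(1) the voice is a memory playing only inside Ingrid's mind; Fionn can't hear it → meta-diegetic.
(2) is diegetic: it's leaking from a physical pair of headphones in the scene.
(3) it's Ingrid's unspoken thought, heard only by the audience via her subjectivity → meta-diegetic.
Only (2) is diegetic.

2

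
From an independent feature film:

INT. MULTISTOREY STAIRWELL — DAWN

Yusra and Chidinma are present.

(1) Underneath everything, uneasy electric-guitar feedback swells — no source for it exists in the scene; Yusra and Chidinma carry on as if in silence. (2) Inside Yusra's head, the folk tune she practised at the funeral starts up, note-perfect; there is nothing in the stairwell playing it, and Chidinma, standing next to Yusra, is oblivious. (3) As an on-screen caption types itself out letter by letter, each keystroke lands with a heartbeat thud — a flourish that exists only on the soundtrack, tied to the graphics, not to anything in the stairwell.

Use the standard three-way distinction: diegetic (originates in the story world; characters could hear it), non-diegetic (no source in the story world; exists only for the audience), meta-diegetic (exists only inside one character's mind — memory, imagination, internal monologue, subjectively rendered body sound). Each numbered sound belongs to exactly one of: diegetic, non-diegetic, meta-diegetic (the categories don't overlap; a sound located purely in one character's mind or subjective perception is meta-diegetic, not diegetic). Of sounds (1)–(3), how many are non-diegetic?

(1) is non-diegetic: it has no source in the story world and no character can hear it — it's underscore.
(2) it lives in Yusra's subjectivity, not in the stairwell → meta-diegetic.
Sound (3): the caption isn't part of the story world, so neither is the sound tied to it, so non-diegetic.
Non-diegetic: (1), (3) — that's 2.

2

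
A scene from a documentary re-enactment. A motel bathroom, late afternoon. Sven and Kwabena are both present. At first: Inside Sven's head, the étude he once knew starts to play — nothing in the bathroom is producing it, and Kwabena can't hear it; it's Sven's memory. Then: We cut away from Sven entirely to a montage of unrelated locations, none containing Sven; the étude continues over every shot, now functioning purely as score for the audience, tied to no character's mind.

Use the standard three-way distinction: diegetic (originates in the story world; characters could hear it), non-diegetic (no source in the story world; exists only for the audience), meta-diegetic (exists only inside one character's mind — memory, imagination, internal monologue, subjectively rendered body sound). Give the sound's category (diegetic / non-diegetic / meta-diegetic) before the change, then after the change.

meta-diegetic, non-diegetic

Before the change: the music lives inside Sven's mind alone; Kwabena can't hear it → meta-diegetic.
After the change: once it plays over shots Sven isn't in, detached from any character's subjectivity, it's conventional underscore → non-diegetic.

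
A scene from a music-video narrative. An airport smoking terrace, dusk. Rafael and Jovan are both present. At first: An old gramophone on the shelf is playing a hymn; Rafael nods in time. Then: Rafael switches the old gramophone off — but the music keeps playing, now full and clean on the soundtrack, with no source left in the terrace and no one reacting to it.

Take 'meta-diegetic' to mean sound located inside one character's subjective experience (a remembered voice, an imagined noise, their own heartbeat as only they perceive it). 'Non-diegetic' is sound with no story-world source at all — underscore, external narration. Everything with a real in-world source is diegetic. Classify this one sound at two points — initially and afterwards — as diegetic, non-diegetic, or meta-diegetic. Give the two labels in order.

diegetic, non-diegetic

Initially: an old gramophone is a real in-scene source and Rafael reacts to it → diegetic.
Afterwards: there is no longer any in-world source and no one can hear it — it has become underscore → non-diegetic.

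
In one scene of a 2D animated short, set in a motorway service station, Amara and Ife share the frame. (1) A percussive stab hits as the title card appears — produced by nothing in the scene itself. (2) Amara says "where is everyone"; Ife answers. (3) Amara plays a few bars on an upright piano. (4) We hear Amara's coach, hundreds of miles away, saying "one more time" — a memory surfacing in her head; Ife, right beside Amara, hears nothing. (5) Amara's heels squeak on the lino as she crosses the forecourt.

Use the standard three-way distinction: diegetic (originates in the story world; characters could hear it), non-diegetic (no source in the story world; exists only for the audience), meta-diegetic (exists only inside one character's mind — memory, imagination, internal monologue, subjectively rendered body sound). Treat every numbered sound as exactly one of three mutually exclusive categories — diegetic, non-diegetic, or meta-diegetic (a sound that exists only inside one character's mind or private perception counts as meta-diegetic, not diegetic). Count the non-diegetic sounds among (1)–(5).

1

Sound (1): it's a sound-design accent with no in-world source; no one in the scene can hear it, so non-diegetic.
(2) Amara is a character speaking aloud in the scene → diegetic.
(3) a character is playing an upright piano on screen → diegetic.
(4) is meta-diegetic: the voice is a memory playing only inside Amara's mind; Ife can't hear it.
Sound (5): a character's body making contact with the set — an in-world sound, so diegetic.
So 1 of the 5 is non-diegetic: (1).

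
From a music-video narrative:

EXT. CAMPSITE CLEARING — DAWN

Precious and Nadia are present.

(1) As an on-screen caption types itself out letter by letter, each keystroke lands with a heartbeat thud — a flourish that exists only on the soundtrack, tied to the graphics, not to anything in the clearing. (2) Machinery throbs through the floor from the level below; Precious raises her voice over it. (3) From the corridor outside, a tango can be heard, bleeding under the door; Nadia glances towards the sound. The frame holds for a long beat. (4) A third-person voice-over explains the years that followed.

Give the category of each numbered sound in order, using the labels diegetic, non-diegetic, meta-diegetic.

non-diegetic, diegetic, diegetic, non-diegetic

(1) sound married to a title/caption — outside the diegesis by definition → non-diegetic.
(2) is diegetic: it's the actual ambient sound of the location.
Sound (3): off-screen diegetic: the source is out of frame but still in the story's space, so diegetic.
(4) is non-diegetic: external voice-over — not a character, not heard by anyone in the scene.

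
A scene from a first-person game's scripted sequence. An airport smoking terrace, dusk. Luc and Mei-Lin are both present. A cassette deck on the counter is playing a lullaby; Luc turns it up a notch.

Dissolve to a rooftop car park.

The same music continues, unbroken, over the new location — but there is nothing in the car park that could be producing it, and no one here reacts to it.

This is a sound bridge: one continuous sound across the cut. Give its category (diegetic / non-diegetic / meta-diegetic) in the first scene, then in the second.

Scene one: a cassette deck is an on-screen source and Luc reacts to it → diegetic.
Scene two: there is no source in the car park and no one hears it — it's now underscore → non-diegetic.

diegetic, non-diegetic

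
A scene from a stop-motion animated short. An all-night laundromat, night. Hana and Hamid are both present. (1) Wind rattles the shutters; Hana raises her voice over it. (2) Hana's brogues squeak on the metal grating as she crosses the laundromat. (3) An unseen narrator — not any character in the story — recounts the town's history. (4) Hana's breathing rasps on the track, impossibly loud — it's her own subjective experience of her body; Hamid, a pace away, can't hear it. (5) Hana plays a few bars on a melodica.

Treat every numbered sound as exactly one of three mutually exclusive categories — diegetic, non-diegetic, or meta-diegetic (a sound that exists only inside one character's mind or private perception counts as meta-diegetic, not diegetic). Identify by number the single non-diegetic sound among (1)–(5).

(1) is diegetic: wind is part of the location's real environment.
(2) Hana's footsteps are produced in the story world → diegetic.
(3) is non-diegetic: the narrator exists outside the story world, addressing only the audience.
(4) it's Hana's internal bodily sensation rendered as sound; only Hana 'hears' it → meta-diegetic.
(5) the instrument and the performer are both in the scene → diegetic.
Only (3) is non-diegetic.

3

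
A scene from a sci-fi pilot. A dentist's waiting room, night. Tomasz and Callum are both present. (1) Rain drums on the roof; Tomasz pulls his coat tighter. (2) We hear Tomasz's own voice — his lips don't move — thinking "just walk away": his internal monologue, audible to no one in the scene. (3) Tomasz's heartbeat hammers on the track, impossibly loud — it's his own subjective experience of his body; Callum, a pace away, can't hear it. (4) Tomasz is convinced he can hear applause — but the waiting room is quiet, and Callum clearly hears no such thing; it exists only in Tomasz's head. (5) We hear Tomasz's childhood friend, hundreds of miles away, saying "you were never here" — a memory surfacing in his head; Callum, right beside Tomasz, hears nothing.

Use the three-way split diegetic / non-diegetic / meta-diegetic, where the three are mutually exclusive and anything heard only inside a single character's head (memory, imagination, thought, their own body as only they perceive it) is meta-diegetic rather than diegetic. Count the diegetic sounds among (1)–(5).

(1) it's the actual ambient sound of the location → diegetic.
(2) internal monologue — inside Tomasz's mind, not spoken into the scene → meta-diegetic.
(3) it's Tomasz's internal bodily sensation rendered as sound; only Tomasz 'hears' it → meta-diegetic.
(4) subjective to Tomasz: the waiting room is silent and Callum hears nothing → meta-diegetic.
(5) is meta-diegetic: it's Tomasz's recollection rendered as sound; the other character can't hear it.
So 1 of the 5 is diegetic: (1).

1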